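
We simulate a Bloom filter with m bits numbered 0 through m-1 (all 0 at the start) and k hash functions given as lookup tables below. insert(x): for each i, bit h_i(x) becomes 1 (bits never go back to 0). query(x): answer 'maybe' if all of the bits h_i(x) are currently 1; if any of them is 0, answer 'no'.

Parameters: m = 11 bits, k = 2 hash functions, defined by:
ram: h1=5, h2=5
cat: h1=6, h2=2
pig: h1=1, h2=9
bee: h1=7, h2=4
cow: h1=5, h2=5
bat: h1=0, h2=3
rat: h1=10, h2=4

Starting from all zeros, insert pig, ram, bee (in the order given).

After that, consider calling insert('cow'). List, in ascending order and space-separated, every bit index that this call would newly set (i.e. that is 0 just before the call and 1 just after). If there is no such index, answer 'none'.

Start: bits=00000000000
After insert 'pig': sets bits 1 9 -> bits=01000000010
After insert 'ram': sets bits 5 -> bits=01000100010
After insert 'bee': sets bits 4 7 -> bits=01001101010
insert 'cow' would touch bits 5; currently bit5=1
Bits that are 0 among those (would change 0->1): none

Answer: none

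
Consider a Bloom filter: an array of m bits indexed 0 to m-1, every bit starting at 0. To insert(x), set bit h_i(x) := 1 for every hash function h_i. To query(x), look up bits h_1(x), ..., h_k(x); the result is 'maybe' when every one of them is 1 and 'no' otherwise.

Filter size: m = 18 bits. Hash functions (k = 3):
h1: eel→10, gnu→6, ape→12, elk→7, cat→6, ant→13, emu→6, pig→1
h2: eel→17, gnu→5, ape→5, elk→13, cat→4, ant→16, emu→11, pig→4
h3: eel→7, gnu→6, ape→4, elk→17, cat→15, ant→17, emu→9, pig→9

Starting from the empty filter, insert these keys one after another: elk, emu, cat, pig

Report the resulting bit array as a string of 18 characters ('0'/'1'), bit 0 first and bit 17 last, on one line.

Start: bits=000000000000000000
After insert 'elk': sets bits 7 13 17 -> bits=000000010000010001
After insert 'emu': sets bits 6 9 11 -> bits=000000110101010001
After insert 'cat': sets bits 4 6 15 -> bits=000010110101010101
After insert 'pig': sets bits 1 4 9 -> bits=010010110101010101

Answer: 010010110101010101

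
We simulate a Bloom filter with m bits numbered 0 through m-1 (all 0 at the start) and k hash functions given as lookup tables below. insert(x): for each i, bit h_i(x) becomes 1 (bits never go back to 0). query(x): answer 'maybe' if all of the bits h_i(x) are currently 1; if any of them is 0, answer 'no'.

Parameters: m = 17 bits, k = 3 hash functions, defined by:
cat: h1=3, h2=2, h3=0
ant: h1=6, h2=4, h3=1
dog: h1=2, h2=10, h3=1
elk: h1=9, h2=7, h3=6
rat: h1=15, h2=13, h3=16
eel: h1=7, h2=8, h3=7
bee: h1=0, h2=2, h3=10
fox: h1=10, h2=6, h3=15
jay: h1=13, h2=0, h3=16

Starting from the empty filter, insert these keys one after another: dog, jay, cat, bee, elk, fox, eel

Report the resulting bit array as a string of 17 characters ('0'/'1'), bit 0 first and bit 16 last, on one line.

Start: bits=00000000000000000
After insert 'dog': sets bits 1 2 10 -> bits=01100000001000000
After insert 'jay': sets bits 0 13 16 -> bits=11100000001001001
After insert 'cat': sets bits 0 2 3 -> bits=11110000001001001
After insert 'bee': sets bits 0 2 10 -> bits=11110000001001001
After insert 'elk': sets bits 6 7 9 -> bits=11110011011001001
After insert 'fox': sets bits 6 10 15 -> bits=11110011011001011
After insert 'eel': sets bits 7 8 -> bits=11110011111001011

Answer: 11110011111001011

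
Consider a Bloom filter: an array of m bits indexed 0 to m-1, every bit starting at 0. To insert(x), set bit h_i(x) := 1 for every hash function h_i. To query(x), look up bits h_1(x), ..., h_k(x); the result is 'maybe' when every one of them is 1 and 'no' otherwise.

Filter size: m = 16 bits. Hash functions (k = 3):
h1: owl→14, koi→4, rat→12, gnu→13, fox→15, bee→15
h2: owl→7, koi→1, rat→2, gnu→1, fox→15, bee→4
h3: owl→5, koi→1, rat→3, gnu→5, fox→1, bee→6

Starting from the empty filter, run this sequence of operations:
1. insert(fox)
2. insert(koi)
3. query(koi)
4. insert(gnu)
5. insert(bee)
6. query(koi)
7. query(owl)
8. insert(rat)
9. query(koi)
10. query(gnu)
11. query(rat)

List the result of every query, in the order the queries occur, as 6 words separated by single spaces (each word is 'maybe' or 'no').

Start: bits=0000000000000000
Op 1: insert fox -> sets bits 1 15 -> bits=0100000000000001
Op 2: insert koi -> sets bits 1 4 -> bits=0100100000000001
Op 3: query koi -> checks bit1=1, bit4=1 (all 1) -> maybe
Op 4: insert gnu -> sets bits 1 5 13 -> bits=0100110000000101
Op 5: insert bee -> sets bits 4 6 15 -> bits=0100111000000101
Op 6: query koi -> checks bit1=1, bit4=1 (all 1) -> maybe
Op 7: query owl -> checks bit5=1, bit7=0, bit14=0 (has a 0) -> no
Op 8: insert rat -> sets bits 2 3 12 -> bits=0111111000001101
Op 9: query koi -> checks bit1=1, bit4=1 (all 1) -> maybe
Op 10: query gnu -> checks bit1=1, bit5=1, bit13=1 (all 1) -> maybe
Op 11: query rat -> checks bit2=1, bit3=1, bit12=1 (all 1) -> maybe
Query results in order: maybe maybe no maybe maybe maybe

Answer: maybe maybe no maybe maybe maybe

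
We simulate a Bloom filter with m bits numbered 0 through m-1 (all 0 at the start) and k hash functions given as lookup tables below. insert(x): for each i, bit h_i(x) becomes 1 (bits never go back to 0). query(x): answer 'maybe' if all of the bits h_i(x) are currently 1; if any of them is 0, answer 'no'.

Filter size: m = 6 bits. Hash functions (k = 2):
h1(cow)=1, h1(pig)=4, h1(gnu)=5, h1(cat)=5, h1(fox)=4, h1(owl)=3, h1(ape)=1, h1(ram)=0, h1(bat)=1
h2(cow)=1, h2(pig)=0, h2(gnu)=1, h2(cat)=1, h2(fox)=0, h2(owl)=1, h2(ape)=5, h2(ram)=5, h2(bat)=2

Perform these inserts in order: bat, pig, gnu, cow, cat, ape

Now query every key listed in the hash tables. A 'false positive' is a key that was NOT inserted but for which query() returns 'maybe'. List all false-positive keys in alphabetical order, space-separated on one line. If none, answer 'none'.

Start: bits=000000
After insert 'bat': sets bits 1 2 -> bits=011000
After insert 'pig': sets bits 0 4 -> bits=111010
After insert 'gnu': sets bits 1 5 -> bits=111011
After insert 'cow': sets bits 1 -> bits=111011
After insert 'cat': sets bits 1 5 -> bits=111011
After insert 'ape': sets bits 1 5 -> bits=111011
Not inserted: fox owl ram — query each against bits=111011:
query fox: checks bit0=1, bit4=1 (all 1) -> maybe => FALSE POSITIVE
query owl: checks bit1=1, bit3=0 (has a 0) -> no => not a false positive
query ram: checks bit0=1, bit5=1 (all 1) -> maybe => FALSE POSITIVE
False positives (alphabetical): fox ram

Answer: fox ram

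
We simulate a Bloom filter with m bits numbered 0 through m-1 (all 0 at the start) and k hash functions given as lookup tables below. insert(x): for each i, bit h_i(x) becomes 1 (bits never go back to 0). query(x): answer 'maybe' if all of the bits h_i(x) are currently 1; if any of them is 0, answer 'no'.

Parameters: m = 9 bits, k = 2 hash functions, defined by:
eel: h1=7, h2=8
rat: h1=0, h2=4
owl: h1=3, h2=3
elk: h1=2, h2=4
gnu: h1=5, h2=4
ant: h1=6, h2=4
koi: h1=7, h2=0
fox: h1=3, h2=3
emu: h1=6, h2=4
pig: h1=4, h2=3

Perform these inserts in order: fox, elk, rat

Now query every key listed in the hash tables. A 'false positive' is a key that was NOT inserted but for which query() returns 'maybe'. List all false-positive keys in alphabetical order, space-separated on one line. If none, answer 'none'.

Answer: owl pig

Derivation:
Start: bits=000000000
After insert 'fox': sets bits 3 -> bits=000100000
After insert 'elk': sets bits 2 4 -> bits=001110000
After insert 'rat': sets bits 0 4 -> bits=101110000
Not inserted: ant eel emu gnu koi owl pig — query each against bits=101110000:
query ant: checks bit4=1, bit6=0 (has a 0) -> no => not a false positive
query eel: checks bit7=0, bit8=0 (has a 0) -> no => not a false positive
query emu: checks bit4=1, bit6=0 (has a 0) -> no => not a false positive
query gnu: checks bit4=1, bit5=0 (has a 0) -> no => not a false positive
query koi: checks bit0=1, bit7=0 (has a 0) -> no => not a false positive
query owl: checks bit3=1 (all 1) -> maybe => FALSE POSITIVE
query pig: checks bit3=1, bit4=1 (all 1) -> maybe => FALSE POSITIVE
False positives (alphabetical): owl pig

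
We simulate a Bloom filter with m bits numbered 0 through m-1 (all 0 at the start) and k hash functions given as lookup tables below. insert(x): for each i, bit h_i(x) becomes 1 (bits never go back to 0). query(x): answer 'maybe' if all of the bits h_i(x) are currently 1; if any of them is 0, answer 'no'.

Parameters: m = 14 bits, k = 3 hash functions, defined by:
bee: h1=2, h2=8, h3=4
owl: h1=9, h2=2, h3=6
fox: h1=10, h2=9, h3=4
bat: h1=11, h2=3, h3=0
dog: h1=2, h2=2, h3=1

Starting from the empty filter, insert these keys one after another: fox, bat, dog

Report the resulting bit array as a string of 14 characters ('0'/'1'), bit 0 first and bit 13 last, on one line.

Start: bits=00000000000000
After insert 'fox': sets bits 4 9 10 -> bits=00001000011000
After insert 'bat': sets bits 0 3 11 -> bits=10011000011100
After insert 'dog': sets bits 1 2 -> bits=11111000011100

Answer: 11111000011100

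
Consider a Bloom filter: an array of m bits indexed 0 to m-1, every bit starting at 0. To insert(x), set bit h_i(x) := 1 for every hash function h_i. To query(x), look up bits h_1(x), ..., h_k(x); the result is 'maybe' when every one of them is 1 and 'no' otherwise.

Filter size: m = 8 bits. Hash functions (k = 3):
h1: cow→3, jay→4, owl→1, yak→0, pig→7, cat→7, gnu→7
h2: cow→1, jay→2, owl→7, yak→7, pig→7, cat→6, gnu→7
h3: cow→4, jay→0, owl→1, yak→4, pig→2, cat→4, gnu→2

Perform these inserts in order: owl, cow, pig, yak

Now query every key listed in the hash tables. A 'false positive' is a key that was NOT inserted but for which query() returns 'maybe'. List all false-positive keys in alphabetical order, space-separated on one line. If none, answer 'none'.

Start: bits=00000000
After insert 'owl': sets bits 1 7 -> bits=01000001
After insert 'cow': sets bits 1 3 4 -> bits=01011001
After insert 'pig': sets bits 2 7 -> bits=01111001
After insert 'yak': sets bits 0 4 7 -> bits=11111001
Not inserted: cat gnu jay — query each against bits=11111001:
query cat: checks bit4=1, bit6=0, bit7=1 (has a 0) -> no => not a false positive
query gnu: checks bit2=1, bit7=1 (all 1) -> maybe => FALSE POSITIVE
query jay: checks bit0=1, bit2=1, bit4=1 (all 1) -> maybe => FALSE POSITIVE
False positives (alphabetical): gnu jay

Answer: gnu jay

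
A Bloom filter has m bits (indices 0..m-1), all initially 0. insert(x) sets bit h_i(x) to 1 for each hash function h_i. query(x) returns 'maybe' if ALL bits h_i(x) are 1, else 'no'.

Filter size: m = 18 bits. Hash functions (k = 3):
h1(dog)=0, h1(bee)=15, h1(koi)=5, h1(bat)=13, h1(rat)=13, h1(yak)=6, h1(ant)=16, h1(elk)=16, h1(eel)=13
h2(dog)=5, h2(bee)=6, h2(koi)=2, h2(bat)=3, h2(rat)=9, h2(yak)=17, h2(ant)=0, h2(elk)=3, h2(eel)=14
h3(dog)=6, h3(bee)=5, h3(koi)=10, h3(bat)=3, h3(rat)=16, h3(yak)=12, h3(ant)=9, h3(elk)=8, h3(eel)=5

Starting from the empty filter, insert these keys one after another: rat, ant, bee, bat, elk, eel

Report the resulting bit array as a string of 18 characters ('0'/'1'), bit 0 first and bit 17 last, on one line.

Answer: 100101101100011110

Derivation:
Start: bits=000000000000000000
After insert 'rat': sets bits 9 13 16 -> bits=000000000100010010
After insert 'ant': sets bits 0 9 16 -> bits=100000000100010010
After insert 'bee': sets bits 5 6 15 -> bits=100001100100010110
After insert 'bat': sets bits 3 13 -> bits=100101100100010110
After insert 'elk': sets bits 3 8 16 -> bits=100101101100010110
After insert 'eel': sets bits 5 13 14 -> bits=100101101100011110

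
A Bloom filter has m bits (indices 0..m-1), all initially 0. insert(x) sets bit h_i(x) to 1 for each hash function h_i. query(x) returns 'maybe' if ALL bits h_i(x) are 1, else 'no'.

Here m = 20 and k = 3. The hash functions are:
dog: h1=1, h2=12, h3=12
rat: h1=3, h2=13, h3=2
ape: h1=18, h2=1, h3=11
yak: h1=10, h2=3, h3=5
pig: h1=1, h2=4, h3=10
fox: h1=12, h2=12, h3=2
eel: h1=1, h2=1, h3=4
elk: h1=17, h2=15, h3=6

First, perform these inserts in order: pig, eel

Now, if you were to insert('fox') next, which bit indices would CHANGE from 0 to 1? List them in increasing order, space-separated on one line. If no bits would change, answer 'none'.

Answer: 2 12

Derivation:
Start: bits=00000000000000000000
After insert 'pig': sets bits 1 4 10 -> bits=01001000001000000000
After insert 'eel': sets bits 1 4 -> bits=01001000001000000000
insert 'fox' would touch bits 2 12; currently bit2=0, bit12=0
Bits that are 0 among those (would change 0->1): 2 12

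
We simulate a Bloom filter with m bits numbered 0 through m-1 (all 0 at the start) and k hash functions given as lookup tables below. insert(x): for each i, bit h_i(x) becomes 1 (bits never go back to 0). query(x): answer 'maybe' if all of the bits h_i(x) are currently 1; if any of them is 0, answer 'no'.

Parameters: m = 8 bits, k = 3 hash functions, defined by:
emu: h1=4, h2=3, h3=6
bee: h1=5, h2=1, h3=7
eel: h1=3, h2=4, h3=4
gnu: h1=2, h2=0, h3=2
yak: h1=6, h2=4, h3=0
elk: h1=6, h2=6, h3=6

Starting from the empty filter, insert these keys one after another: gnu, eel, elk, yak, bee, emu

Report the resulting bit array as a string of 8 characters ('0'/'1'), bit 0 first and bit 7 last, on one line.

Answer: 11111111

Derivation:
Start: bits=00000000
After insert 'gnu': sets bits 0 2 -> bits=10100000
After insert 'eel': sets bits 3 4 -> bits=10111000
After insert 'elk': sets bits 6 -> bits=10111010
After insert 'yak': sets bits 0 4 6 -> bits=10111010
After insert 'bee': sets bits 1 5 7 -> bits=11111111
After insert 'emu': sets bits 3 4 6 -> bits=11111111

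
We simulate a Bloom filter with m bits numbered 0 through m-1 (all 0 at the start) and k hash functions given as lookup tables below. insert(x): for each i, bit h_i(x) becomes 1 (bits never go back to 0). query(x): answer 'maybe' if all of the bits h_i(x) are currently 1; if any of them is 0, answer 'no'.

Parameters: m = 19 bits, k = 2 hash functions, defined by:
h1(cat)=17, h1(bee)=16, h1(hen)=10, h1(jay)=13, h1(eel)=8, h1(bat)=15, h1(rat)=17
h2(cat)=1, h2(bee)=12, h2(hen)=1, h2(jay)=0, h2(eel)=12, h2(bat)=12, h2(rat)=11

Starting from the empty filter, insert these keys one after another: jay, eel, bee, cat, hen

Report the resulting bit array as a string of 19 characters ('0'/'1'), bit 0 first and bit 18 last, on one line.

Start: bits=0000000000000000000
After insert 'jay': sets bits 0 13 -> bits=1000000000000100000
After insert 'eel': sets bits 8 12 -> bits=1000000010001100000
After insert 'bee': sets bits 12 16 -> bits=1000000010001100100
After insert 'cat': sets bits 1 17 -> bits=1100000010001100110
After insert 'hen': sets bits 1 10 -> bits=1100000010101100110

Answer: 1100000010101100110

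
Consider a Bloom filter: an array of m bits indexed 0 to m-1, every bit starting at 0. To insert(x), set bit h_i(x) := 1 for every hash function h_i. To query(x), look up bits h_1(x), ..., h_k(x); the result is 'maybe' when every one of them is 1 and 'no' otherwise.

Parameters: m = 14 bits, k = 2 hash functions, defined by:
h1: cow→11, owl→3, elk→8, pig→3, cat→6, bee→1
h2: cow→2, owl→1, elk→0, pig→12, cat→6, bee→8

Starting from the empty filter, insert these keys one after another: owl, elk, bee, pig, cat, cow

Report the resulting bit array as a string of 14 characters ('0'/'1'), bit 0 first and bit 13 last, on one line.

Answer: 11110010100110

Derivation:
Start: bits=00000000000000
After insert 'owl': sets bits 1 3 -> bits=01010000000000
After insert 'elk': sets bits 0 8 -> bits=11010000100000
After insert 'bee': sets bits 1 8 -> bits=11010000100000
After insert 'pig': sets bits 3 12 -> bits=11010000100010
After insert 'cat': sets bits 6 -> bits=11010010100010
After insert 'cow': sets bits 2 11 -> bits=11110010100110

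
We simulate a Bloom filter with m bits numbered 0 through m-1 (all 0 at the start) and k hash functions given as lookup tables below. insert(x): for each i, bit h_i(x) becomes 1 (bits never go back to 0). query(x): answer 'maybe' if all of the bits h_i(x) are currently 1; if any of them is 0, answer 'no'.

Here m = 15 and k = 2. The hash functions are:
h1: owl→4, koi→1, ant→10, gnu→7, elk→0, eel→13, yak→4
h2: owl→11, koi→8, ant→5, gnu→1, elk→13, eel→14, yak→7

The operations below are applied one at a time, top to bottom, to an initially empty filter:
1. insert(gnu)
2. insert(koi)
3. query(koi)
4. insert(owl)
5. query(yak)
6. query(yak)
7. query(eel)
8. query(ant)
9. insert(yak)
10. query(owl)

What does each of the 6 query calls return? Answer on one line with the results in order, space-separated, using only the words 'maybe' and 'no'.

Answer: maybe maybe maybe no no maybe

Derivation:
Start: bits=000000000000000
Op 1: insert gnu -> sets bits 1 7 -> bits=010000010000000
Op 2: insert koi -> sets bits 1 8 -> bits=010000011000000
Op 3: query koi -> checks bit1=1, bit8=1 (all 1) -> maybe
Op 4: insert owl -> sets bits 4 11 -> bits=010010011001000
Op 5: query yak -> checks bit4=1, bit7=1 (all 1) -> maybe
Op 6: query yak -> checks bit4=1, bit7=1 (all 1) -> maybe
Op 7: query eel -> checks bit13=0, bit14=0 (has a 0) -> no
Op 8: query ant -> checks bit5=0, bit10=0 (has a 0) -> no
Op 9: insert yak -> sets bits 4 7 -> bits=010010011001000
Op 10: query owl -> checks bit4=1, bit11=1 (all 1) -> maybe
Query results in order: maybe maybe maybe no no maybe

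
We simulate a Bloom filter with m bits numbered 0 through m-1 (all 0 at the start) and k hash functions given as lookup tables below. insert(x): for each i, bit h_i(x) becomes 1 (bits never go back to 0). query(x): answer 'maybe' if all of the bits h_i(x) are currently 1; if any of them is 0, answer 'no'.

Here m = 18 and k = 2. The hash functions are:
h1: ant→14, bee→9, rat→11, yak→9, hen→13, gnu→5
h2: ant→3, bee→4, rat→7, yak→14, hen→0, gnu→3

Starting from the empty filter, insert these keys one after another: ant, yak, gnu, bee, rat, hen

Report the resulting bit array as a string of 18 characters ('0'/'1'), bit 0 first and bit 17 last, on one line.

Start: bits=000000000000000000
After insert 'ant': sets bits 3 14 -> bits=000100000000001000
After insert 'yak': sets bits 9 14 -> bits=000100000100001000
After insert 'gnu': sets bits 3 5 -> bits=000101000100001000
After insert 'bee': sets bits 4 9 -> bits=000111000100001000
After insert 'rat': sets bits 7 11 -> bits=000111010101001000
After insert 'hen': sets bits 0 13 -> bits=100111010101011000

Answer: 100111010101011000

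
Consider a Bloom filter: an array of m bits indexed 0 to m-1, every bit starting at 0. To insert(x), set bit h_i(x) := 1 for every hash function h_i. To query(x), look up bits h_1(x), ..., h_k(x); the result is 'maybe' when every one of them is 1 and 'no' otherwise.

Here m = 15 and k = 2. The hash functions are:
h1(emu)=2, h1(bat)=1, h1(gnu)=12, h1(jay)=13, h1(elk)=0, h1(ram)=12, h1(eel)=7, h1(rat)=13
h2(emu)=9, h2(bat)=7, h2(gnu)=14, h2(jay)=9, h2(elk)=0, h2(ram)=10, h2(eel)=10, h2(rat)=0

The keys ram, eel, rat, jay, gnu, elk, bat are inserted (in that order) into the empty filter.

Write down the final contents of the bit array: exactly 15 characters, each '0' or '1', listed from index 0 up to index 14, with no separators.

Answer: 110000010110111

Derivation:
Start: bits=000000000000000
After insert 'ram': sets bits 10 12 -> bits=000000000010100
After insert 'eel': sets bits 7 10 -> bits=000000010010100
After insert 'rat': sets bits 0 13 -> bits=100000010010110
After insert 'jay': sets bits 9 13 -> bits=100000010110110
After insert 'gnu': sets bits 12 14 -> bits=100000010110111
After insert 'elk': sets bits 0 -> bits=100000010110111
After insert 'bat': sets bits 1 7 -> bits=110000010110111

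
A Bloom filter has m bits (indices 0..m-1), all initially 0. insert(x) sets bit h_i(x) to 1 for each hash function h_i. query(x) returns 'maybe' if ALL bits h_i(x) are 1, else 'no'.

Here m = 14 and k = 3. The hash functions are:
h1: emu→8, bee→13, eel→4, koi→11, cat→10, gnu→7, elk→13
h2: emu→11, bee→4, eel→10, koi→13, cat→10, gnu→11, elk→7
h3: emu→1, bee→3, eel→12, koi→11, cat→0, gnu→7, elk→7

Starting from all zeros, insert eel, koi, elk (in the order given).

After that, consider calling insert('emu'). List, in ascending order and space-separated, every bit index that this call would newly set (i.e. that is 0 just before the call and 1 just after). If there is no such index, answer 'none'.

Answer: 1 8

Derivation:
Start: bits=00000000000000
After insert 'eel': sets bits 4 10 12 -> bits=00001000001010
After insert 'koi': sets bits 11 13 -> bits=00001000001111
After insert 'elk': sets bits 7 13 -> bits=00001001001111
insert 'emu' would touch bits 1 8 11; currently bit1=0, bit8=0, bit11=1
Bits that are 0 among those (would change 0->1): 1 8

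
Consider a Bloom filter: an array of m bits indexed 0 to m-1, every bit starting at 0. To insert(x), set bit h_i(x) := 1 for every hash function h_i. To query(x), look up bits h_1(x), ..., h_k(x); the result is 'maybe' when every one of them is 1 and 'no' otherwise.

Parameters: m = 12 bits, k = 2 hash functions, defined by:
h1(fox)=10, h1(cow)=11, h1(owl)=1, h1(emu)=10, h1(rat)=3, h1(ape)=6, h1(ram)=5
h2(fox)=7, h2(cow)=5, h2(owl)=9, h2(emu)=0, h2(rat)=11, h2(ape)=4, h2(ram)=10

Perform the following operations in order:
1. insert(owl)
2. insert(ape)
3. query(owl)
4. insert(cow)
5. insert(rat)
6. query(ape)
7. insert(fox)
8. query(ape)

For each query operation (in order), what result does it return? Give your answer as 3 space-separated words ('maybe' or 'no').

Start: bits=000000000000
Op 1: insert owl -> sets bits 1 9 -> bits=010000000100
Op 2: insert ape -> sets bits 4 6 -> bits=010010100100
Op 3: query owl -> checks bit1=1, bit9=1 (all 1) -> maybe
Op 4: insert cow -> sets bits 5 11 -> bits=010011100101
Op 5: insert rat -> sets bits 3 11 -> bits=010111100101
Op 6: query ape -> checks bit4=1, bit6=1 (all 1) -> maybe
Op 7: insert fox -> sets bits 7 10 -> bits=010111110111
Op 8: query ape -> checks bit4=1, bit6=1 (all 1) -> maybe
Query results in order: maybe maybe maybe

Answer: maybe maybe maybe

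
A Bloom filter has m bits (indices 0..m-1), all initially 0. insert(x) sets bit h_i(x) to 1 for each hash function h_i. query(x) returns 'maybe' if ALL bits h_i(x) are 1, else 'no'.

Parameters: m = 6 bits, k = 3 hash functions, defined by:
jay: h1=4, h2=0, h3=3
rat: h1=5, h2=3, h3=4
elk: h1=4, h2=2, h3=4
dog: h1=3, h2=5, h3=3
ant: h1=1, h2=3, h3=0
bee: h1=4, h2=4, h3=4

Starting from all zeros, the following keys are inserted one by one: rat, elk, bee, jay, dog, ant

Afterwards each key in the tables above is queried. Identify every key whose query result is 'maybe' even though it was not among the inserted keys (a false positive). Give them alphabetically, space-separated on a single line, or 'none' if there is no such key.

Answer: none

Derivation:
Start: bits=000000
After insert 'rat': sets bits 3 4 5 -> bits=000111
After insert 'elk': sets bits 2 4 -> bits=001111
After insert 'bee': sets bits 4 -> bits=001111
After insert 'jay': sets bits 0 3 4 -> bits=101111
After insert 'dog': sets bits 3 5 -> bits=101111
After insert 'ant': sets bits 0 1 3 -> bits=111111
Not inserted: (none) — query each against bits=111111:
False positives (alphabetical): none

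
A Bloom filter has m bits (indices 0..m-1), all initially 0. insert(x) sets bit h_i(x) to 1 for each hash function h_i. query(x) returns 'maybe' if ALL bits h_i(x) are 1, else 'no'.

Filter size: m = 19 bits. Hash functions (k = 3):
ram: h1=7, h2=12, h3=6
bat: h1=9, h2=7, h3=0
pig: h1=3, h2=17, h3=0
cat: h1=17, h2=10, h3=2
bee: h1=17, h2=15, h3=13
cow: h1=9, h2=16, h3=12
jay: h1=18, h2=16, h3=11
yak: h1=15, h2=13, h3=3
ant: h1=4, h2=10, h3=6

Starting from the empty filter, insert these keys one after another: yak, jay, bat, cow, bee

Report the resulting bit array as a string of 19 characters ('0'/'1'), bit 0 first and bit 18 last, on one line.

Start: bits=0000000000000000000
After insert 'yak': sets bits 3 13 15 -> bits=0001000000000101000
After insert 'jay': sets bits 11 16 18 -> bits=0001000000010101101
After insert 'bat': sets bits 0 7 9 -> bits=1001000101010101101
After insert 'cow': sets bits 9 12 16 -> bits=1001000101011101101
After insert 'bee': sets bits 13 15 17 -> bits=1001000101011101111

Answer: 1001000101011101111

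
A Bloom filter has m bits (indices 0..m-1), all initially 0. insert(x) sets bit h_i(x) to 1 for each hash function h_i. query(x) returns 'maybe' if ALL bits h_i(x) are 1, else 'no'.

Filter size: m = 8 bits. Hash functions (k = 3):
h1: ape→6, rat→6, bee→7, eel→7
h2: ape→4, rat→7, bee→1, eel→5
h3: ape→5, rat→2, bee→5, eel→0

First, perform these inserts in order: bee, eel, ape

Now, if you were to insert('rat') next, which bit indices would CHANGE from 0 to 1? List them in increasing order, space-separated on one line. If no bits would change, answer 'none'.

Answer: 2

Derivation:
Start: bits=00000000
After insert 'bee': sets bits 1 5 7 -> bits=01000101
After insert 'eel': sets bits 0 5 7 -> bits=11000101
After insert 'ape': sets bits 4 5 6 -> bits=11001111
insert 'rat' would touch bits 2 6 7; currently bit2=0, bit6=1, bit7=1
Bits that are 0 among those (would change 0->1): 2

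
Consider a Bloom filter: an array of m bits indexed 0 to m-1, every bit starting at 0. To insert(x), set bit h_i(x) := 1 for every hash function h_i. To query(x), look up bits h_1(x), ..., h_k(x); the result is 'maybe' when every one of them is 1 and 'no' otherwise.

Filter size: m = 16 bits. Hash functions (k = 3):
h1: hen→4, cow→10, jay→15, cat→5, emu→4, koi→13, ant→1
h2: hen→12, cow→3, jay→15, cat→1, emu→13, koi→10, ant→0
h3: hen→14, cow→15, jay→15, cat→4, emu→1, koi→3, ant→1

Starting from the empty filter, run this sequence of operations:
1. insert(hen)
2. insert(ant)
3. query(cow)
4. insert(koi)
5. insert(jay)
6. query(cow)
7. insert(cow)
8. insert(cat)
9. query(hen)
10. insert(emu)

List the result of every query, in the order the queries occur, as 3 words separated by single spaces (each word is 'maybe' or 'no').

Start: bits=0000000000000000
Op 1: insert hen -> sets bits 4 12 14 -> bits=0000100000001010
Op 2: insert ant -> sets bits 0 1 -> bits=1100100000001010
Op 3: query cow -> checks bit3=0, bit10=0, bit15=0 (has a 0) -> no
Op 4: insert koi -> sets bits 3 10 13 -> bits=1101100000101110
Op 5: insert jay -> sets bits 15 -> bits=1101100000101111
Op 6: query cow -> checks bit3=1, bit10=1, bit15=1 (all 1) -> maybe
Op 7: insert cow -> sets bits 3 10 15 -> bits=1101100000101111
Op 8: insert cat -> sets bits 1 4 5 -> bits=1101110000101111
Op 9: query hen -> checks bit4=1, bit12=1, bit14=1 (all 1) -> maybe
Op 10: insert emu -> sets bits 1 4 13 -> bits=1101110000101111
Query results in order: no maybe maybe

Answer: no maybe maybe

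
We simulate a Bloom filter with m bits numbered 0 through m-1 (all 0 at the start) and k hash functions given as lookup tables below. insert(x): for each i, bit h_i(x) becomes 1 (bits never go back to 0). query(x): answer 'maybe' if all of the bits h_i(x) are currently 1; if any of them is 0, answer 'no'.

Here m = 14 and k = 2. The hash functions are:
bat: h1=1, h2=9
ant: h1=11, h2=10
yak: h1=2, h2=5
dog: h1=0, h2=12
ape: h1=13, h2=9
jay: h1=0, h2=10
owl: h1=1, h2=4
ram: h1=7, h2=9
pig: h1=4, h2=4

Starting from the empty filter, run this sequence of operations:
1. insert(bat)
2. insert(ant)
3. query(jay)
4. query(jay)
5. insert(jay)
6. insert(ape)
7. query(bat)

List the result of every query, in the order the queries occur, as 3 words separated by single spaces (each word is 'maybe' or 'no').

Answer: no no maybe

Derivation:
Start: bits=00000000000000
Op 1: insert bat -> sets bits 1 9 -> bits=01000000010000
Op 2: insert ant -> sets bits 10 11 -> bits=01000000011100
Op 3: query jay -> checks bit0=0, bit10=1 (has a 0) -> no
Op 4: query jay -> checks bit0=0, bit10=1 (has a 0) -> no
Op 5: insert jay -> sets bits 0 10 -> bits=11000000011100
Op 6: insert ape -> sets bits 9 13 -> bits=11000000011101
Op 7: query bat -> checks bit1=1, bit9=1 (all 1) -> maybe
Query results in order: no no maybe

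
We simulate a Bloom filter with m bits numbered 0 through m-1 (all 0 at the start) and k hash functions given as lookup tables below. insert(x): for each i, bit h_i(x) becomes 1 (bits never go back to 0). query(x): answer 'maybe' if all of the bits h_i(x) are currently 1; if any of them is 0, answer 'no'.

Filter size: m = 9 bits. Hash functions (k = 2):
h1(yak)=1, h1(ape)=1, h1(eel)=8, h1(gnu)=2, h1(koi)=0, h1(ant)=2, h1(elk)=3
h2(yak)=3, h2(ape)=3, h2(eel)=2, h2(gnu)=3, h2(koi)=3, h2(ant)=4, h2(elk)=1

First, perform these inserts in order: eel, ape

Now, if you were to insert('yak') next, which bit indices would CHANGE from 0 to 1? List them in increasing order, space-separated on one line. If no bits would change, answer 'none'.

Answer: none

Derivation:
Start: bits=000000000
After insert 'eel': sets bits 2 8 -> bits=001000001
After insert 'ape': sets bits 1 3 -> bits=011100001
insert 'yak' would touch bits 1 3; currently bit1=1, bit3=1
Bits that are 0 among those (would change 0->1): none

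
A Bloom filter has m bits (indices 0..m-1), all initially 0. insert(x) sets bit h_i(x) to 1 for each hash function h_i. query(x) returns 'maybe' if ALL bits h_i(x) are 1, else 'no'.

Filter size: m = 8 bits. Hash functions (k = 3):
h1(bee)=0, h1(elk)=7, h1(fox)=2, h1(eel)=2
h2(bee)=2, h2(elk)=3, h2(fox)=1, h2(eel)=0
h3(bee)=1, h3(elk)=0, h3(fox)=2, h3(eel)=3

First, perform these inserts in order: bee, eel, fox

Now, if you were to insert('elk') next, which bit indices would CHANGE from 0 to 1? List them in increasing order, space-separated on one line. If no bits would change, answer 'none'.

Answer: 7

Derivation:
Start: bits=00000000
After insert 'bee': sets bits 0 1 2 -> bits=11100000
After insert 'eel': sets bits 0 2 3 -> bits=11110000
After insert 'fox': sets bits 1 2 -> bits=11110000
insert 'elk' would touch bits 0 3 7; currently bit0=1, bit3=1, bit7=0
Bits that are 0 among those (would change 0->1): 7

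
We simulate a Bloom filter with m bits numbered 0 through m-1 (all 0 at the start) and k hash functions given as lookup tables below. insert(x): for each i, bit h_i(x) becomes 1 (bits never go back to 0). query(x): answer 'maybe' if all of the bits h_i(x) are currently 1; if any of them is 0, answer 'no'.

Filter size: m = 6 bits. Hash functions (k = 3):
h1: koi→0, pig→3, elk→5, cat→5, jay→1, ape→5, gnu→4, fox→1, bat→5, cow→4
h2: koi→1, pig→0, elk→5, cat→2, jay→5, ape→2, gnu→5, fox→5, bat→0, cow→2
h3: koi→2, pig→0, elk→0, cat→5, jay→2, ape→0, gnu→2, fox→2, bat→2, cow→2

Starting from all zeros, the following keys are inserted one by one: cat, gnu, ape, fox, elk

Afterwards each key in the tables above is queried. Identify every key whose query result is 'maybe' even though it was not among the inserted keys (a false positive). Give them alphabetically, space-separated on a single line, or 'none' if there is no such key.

Start: bits=000000
After insert 'cat': sets bits 2 5 -> bits=001001
After insert 'gnu': sets bits 2 4 5 -> bits=001011
After insert 'ape': sets bits 0 2 5 -> bits=101011
After insert 'fox': sets bits 1 2 5 -> bits=111011
After insert 'elk': sets bits 0 5 -> bits=111011
Not inserted: bat cow jay koi pig — query each against bits=111011:
query bat: checks bit0=1, bit2=1, bit5=1 (all 1) -> maybe => FALSE POSITIVE
query cow: checks bit2=1, bit4=1 (all 1) -> maybe => FALSE POSITIVE
query jay: checks bit1=1, bit2=1, bit5=1 (all 1) -> maybe => FALSE POSITIVE
query koi: checks bit0=1, bit1=1, bit2=1 (all 1) -> maybe => FALSE POSITIVE
query pig: checks bit0=1, bit3=0 (has a 0) -> no => not a false positive
False positives (alphabetical): bat cow jay koi

Answer: bat cow jay koi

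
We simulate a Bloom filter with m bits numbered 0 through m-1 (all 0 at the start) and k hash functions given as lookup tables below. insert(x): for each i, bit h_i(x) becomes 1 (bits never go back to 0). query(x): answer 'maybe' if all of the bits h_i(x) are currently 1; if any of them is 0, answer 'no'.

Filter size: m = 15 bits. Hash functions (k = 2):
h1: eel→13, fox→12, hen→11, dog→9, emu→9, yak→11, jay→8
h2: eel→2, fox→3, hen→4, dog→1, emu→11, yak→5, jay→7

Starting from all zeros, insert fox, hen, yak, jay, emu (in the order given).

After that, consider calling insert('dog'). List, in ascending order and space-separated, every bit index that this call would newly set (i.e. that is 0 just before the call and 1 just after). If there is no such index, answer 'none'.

Start: bits=000000000000000
After insert 'fox': sets bits 3 12 -> bits=000100000000100
After insert 'hen': sets bits 4 11 -> bits=000110000001100
After insert 'yak': sets bits 5 11 -> bits=000111000001100
After insert 'jay': sets bits 7 8 -> bits=000111011001100
After insert 'emu': sets bits 9 11 -> bits=000111011101100
insert 'dog' would touch bits 1 9; currently bit1=0, bit9=1
Bits that are 0 among those (would change 0->1): 1

Answer: 1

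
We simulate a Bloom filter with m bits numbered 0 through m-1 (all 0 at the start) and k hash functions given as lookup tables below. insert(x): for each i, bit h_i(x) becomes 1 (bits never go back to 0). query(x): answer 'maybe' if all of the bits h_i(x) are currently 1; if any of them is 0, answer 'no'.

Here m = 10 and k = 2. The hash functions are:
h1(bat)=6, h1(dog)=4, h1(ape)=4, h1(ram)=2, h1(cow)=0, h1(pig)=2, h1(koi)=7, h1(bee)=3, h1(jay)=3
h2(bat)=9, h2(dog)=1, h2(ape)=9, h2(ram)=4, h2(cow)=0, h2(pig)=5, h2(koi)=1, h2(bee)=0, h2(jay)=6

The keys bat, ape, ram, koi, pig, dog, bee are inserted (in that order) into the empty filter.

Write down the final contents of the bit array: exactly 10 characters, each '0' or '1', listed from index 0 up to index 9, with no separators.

Answer: 1111111101

Derivation:
Start: bits=0000000000
After insert 'bat': sets bits 6 9 -> bits=0000001001
After insert 'ape': sets bits 4 9 -> bits=0000101001
After insert 'ram': sets bits 2 4 -> bits=0010101001
After insert 'koi': sets bits 1 7 -> bits=0110101101
After insert 'pig': sets bits 2 5 -> bits=0110111101
After insert 'dog': sets bits 1 4 -> bits=0110111101
After insert 'bee': sets bits 0 3 -> bits=1111111101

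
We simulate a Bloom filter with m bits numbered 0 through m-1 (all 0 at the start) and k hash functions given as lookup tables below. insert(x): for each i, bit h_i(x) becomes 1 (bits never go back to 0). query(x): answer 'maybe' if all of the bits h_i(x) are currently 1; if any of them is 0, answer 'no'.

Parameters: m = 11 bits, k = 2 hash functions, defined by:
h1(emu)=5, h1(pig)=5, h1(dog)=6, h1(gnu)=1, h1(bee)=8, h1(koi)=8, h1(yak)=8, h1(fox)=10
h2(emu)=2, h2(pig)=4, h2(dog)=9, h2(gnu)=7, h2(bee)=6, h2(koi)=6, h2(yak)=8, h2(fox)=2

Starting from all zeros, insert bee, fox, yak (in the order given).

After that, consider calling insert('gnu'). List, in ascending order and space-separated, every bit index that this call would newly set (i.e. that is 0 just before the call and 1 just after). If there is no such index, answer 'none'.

Answer: 1 7

Derivation:
Start: bits=00000000000
After insert 'bee': sets bits 6 8 -> bits=00000010100
After insert 'fox': sets bits 2 10 -> bits=00100010101
After insert 'yak': sets bits 8 -> bits=00100010101
insert 'gnu' would touch bits 1 7; currently bit1=0, bit7=0
Bits that are 0 among those (would change 0->1): 1 7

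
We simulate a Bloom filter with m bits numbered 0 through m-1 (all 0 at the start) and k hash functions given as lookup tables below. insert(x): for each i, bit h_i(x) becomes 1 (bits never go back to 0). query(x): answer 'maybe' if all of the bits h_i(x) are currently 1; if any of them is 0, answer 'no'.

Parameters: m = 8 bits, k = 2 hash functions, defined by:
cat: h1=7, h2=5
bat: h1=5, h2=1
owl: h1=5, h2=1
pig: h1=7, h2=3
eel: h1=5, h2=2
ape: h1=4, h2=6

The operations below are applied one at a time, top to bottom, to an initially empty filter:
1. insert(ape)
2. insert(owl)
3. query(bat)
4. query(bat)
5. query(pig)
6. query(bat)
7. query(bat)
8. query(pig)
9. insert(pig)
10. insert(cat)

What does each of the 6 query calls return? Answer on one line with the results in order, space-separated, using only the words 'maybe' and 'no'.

Answer: maybe maybe no maybe maybe no

Derivation:
Start: bits=00000000
Op 1: insert ape -> sets bits 4 6 -> bits=00001010
Op 2: insert owl -> sets bits 1 5 -> bits=01001110
Op 3: query bat -> checks bit1=1, bit5=1 (all 1) -> maybe
Op 4: query bat -> checks bit1=1, bit5=1 (all 1) -> maybe
Op 5: query pig -> checks bit3=0, bit7=0 (has a 0) -> no
Op 6: query bat -> checks bit1=1, bit5=1 (all 1) -> maybe
Op 7: query bat -> checks bit1=1, bit5=1 (all 1) -> maybe
Op 8: query pig -> checks bit3=0, bit7=0 (has a 0) -> no
Op 9: insert pig -> sets bits 3 7 -> bits=01011111
Op 10: insert cat -> sets bits 5 7 -> bits=01011111
Query results in order: maybe maybe no maybe maybe no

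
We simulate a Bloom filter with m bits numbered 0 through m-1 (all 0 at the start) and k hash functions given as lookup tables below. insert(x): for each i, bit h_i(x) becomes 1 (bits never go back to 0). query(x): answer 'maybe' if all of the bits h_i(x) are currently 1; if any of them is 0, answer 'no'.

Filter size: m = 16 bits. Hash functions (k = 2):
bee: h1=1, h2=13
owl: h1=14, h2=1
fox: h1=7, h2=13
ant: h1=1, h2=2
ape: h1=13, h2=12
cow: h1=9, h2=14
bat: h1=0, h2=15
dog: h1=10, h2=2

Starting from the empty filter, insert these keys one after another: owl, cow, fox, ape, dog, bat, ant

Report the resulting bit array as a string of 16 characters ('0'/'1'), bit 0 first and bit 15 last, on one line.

Start: bits=0000000000000000
After insert 'owl': sets bits 1 14 -> bits=0100000000000010
After insert 'cow': sets bits 9 14 -> bits=0100000001000010
After insert 'fox': sets bits 7 13 -> bits=0100000101000110
After insert 'ape': sets bits 12 13 -> bits=0100000101001110
After insert 'dog': sets bits 2 10 -> bits=0110000101101110
After insert 'bat': sets bits 0 15 -> bits=1110000101101111
After insert 'ant': sets bits 1 2 -> bits=1110000101101111

Answer: 1110000101101111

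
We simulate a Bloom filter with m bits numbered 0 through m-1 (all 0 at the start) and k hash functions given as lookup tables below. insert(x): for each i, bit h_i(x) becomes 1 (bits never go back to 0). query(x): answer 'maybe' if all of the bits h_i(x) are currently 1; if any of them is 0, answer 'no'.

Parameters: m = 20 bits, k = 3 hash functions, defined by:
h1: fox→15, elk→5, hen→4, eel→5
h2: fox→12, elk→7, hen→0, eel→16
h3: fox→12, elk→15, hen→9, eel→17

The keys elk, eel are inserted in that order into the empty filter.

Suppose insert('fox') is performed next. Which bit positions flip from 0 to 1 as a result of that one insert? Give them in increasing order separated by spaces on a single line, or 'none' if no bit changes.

Start: bits=00000000000000000000
After insert 'elk': sets bits 5 7 15 -> bits=00000101000000010000
After insert 'eel': sets bits 5 16 17 -> bits=00000101000000011100
insert 'fox' would touch bits 12 15; currently bit12=0, bit15=1
Bits that are 0 among those (would change 0->1): 12

Answer: 12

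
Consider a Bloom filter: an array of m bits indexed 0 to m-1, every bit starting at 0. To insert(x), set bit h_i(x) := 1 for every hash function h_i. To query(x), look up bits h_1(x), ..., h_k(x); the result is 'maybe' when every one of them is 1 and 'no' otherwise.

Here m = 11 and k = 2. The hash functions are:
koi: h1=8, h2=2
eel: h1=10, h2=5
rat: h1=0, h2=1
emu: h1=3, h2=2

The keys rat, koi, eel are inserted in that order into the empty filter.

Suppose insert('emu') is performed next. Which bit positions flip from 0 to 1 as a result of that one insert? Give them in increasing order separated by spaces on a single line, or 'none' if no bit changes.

Start: bits=00000000000
After insert 'rat': sets bits 0 1 -> bits=11000000000
After insert 'koi': sets bits 2 8 -> bits=11100000100
After insert 'eel': sets bits 5 10 -> bits=11100100101
insert 'emu' would touch bits 2 3; currently bit2=1, bit3=0
Bits that are 0 among those (would change 0->1): 3

Answer: 3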